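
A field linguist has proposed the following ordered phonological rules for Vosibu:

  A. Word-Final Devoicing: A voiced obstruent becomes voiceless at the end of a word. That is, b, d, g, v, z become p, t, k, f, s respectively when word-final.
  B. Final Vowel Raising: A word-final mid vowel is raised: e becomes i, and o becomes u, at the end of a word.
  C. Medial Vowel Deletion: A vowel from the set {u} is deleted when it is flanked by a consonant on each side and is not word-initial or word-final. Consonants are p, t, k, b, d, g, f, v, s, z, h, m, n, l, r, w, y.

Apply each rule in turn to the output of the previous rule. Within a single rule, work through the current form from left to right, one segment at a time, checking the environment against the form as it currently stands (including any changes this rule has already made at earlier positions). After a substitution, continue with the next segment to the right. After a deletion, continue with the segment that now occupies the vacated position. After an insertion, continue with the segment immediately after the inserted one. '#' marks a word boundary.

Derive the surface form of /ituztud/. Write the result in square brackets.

[itztt]

A Word-Final Devoicing: [ituztud] → [ituztut]
B Final Vowel Raising: no change — [ituztut]
C Medial Vowel Deletion: [ituztut] → [itztt]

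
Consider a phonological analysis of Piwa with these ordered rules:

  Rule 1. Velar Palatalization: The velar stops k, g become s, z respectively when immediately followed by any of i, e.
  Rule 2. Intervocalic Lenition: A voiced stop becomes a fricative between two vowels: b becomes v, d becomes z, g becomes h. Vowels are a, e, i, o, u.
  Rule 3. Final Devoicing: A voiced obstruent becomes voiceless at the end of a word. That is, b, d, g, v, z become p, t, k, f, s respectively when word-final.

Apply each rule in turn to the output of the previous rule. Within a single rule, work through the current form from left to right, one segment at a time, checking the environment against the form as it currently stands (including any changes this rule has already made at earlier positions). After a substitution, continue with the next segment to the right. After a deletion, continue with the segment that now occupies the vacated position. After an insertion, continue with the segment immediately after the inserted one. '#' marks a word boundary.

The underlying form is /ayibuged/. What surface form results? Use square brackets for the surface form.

[ayivuzet]

Rule 1 Velar Palatalization: [ayibuged] → [ayibuzed]
Rule 2 Intervocalic Lenition: [ayibuzed] → [ayivuzed]
Rule 3 Final Devoicing: [ayivuzed] → [ayivuzet]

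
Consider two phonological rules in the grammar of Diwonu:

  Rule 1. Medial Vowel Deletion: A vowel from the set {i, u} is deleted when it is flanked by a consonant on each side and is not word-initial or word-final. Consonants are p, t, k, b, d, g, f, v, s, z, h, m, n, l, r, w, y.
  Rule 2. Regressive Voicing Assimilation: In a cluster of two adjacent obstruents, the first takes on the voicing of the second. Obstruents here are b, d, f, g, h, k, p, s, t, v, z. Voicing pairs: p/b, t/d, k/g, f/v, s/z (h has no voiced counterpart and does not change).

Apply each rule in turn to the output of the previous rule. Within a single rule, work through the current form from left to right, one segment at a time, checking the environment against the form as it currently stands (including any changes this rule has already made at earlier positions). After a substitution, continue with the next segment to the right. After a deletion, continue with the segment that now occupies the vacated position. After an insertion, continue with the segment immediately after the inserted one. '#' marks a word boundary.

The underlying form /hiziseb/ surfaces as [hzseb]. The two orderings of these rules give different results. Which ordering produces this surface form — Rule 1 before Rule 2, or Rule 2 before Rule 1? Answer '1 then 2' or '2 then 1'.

Order 1 then 2:
  1 Medial Vowel Deletion: [hiziseb] → [hzseb]
  2 Regressive Voicing Assimilation: [hzseb] → [hsseb]
  result: [hsseb]
Order 2 then 1:
  2 Regressive Voicing Assimilation: no change — [hiziseb]
  1 Medial Vowel Deletion: [hiziseb] → [hzseb]
  result: [hzseb]

2 then 1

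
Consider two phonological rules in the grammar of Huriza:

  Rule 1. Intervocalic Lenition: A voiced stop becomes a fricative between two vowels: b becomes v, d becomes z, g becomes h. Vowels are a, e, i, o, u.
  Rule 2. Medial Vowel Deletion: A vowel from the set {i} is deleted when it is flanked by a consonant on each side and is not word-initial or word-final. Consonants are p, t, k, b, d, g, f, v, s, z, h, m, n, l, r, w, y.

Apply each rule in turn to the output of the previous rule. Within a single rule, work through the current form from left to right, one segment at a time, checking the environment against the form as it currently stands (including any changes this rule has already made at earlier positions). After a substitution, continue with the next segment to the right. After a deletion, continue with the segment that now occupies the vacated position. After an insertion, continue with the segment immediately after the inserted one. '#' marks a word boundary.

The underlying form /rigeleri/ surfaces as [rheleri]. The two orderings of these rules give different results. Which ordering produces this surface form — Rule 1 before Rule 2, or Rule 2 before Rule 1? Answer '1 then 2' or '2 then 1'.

1 then 2

Order 1 then 2:
  1 Intervocalic Lenition: [rigeleri] → [riheleri]
  2 Medial Vowel Deletion: [riheleri] → [rheleri]
  result: [rheleri]
Order 2 then 1:
  2 Medial Vowel Deletion: [rigeleri] → [rgeleri]
  1 Intervocalic Lenition: no change — [rgeleri]
  result: [rgeleri]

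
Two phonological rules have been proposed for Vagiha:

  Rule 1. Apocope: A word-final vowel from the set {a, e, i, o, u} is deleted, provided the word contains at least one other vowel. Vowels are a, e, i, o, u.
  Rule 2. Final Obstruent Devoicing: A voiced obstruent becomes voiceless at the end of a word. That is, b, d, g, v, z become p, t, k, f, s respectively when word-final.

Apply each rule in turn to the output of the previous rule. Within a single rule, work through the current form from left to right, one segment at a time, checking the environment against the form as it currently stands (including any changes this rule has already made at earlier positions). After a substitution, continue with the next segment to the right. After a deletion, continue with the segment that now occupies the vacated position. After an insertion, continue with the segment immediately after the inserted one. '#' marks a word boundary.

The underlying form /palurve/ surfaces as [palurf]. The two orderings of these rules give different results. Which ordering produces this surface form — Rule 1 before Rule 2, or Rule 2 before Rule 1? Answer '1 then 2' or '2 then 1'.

1 then 2

Order 1 then 2:
  1 Apocope: [palurve] → [palurv]
  2 Final Obstruent Devoicing: [palurv] → [palurf]
  result: [palurf]
Order 2 then 1:
  2 Final Obstruent Devoicing: no change — [palurve]
  1 Apocope: [palurve] → [palurv]
  result: [palurv]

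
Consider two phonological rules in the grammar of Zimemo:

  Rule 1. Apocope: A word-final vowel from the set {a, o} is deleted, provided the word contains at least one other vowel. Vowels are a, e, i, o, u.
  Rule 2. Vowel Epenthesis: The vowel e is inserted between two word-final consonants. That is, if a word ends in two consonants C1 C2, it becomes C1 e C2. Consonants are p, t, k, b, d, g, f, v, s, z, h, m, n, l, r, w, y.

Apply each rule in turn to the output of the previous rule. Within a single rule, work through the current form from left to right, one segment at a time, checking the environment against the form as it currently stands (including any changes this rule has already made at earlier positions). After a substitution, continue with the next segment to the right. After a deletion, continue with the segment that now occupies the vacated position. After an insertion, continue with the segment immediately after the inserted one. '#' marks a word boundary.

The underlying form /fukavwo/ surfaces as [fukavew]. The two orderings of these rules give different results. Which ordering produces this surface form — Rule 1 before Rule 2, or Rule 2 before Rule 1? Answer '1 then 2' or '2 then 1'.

1 then 2

Order 1 then 2:
  1 Apocope: [fukavwo] → [fukavw]
  2 Vowel Epenthesis: [fukavw] → [fukavew]
  result: [fukavew]
Order 2 then 1:
  2 Vowel Epenthesis: no change — [fukavwo]
  1 Apocope: [fukavwo] → [fukavw]
  result: [fukavw]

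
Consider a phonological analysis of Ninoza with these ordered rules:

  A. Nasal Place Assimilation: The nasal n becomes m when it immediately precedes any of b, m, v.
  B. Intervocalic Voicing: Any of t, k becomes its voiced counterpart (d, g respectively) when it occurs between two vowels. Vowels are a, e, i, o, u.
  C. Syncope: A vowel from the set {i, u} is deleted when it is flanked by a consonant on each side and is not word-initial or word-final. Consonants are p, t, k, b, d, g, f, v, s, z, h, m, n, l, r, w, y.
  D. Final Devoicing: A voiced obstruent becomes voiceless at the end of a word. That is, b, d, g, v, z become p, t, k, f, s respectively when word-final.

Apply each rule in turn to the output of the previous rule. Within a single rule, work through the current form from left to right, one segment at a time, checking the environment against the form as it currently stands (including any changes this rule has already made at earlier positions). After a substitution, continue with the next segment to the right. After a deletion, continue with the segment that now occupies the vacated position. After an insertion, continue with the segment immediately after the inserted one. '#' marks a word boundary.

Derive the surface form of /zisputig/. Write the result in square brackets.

A Nasal Place Assimilation: no change — [zisputig]
B Intervocalic Voicing: [zisputig] → [zispudig]
C Syncope: [zispudig] → [zspdg]
D Final Devoicing: [zspdg] → [zspdk]

[zspdk]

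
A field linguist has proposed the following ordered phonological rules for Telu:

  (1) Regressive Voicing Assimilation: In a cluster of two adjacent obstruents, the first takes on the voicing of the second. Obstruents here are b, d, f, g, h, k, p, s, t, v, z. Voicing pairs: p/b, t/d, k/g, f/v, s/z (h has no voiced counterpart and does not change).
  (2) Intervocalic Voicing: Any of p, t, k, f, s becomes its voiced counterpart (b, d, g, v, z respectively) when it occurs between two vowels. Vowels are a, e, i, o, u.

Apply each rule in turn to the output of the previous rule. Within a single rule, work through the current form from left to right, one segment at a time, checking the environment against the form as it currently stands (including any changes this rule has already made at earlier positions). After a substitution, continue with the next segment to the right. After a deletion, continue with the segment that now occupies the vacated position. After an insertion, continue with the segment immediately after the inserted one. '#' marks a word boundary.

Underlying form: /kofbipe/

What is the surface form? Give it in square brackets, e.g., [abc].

[kovbibe]

(1) Regressive Voicing Assimilation: [kofbipe] → [kovbipe]
(2) Intervocalic Voicing: [kovbipe] → [kovbibe]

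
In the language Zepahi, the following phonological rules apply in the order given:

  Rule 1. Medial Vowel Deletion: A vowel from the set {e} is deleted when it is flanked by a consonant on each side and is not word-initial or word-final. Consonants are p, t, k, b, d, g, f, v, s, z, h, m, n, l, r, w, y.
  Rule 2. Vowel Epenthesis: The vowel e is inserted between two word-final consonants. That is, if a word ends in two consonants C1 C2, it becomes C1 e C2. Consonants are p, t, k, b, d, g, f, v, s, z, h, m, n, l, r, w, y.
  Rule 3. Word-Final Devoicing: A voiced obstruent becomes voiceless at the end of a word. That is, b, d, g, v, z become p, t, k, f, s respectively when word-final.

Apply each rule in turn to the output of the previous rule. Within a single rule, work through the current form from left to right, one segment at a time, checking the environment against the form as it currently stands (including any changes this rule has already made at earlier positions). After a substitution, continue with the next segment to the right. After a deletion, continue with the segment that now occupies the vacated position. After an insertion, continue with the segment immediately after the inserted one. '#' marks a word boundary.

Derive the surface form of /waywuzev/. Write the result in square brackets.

Rule 1 Medial Vowel Deletion: [waywuzev] → [waywuzv]
Rule 2 Vowel Epenthesis: [waywuzv] → [waywuzev]
Rule 3 Word-Final Devoicing: [waywuzev] → [waywuzef]

[waywuzef]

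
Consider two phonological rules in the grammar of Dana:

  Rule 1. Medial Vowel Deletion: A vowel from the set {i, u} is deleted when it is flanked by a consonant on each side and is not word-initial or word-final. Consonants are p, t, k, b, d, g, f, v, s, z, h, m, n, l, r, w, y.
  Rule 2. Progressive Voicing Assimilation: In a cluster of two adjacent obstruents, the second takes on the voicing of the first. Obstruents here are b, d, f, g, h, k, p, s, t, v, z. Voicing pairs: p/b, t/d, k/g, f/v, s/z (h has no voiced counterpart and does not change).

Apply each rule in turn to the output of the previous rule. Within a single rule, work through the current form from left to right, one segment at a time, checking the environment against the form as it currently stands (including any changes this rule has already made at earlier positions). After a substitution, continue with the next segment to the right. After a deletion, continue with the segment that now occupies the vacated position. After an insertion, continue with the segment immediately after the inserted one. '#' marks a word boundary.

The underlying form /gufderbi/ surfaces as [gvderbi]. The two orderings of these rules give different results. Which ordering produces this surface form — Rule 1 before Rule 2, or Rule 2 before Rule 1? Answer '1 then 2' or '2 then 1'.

1 then 2

Order 1 then 2:
  1 Medial Vowel Deletion: [gufderbi] → [gfderbi]
  2 Progressive Voicing Assimilation: [gfderbi] → [gvderbi]
  result: [gvderbi]
Order 2 then 1:
  2 Progressive Voicing Assimilation: [gufderbi] → [gufterbi]
  1 Medial Vowel Deletion: [gufterbi] → [gfterbi]
  result: [gfterbi]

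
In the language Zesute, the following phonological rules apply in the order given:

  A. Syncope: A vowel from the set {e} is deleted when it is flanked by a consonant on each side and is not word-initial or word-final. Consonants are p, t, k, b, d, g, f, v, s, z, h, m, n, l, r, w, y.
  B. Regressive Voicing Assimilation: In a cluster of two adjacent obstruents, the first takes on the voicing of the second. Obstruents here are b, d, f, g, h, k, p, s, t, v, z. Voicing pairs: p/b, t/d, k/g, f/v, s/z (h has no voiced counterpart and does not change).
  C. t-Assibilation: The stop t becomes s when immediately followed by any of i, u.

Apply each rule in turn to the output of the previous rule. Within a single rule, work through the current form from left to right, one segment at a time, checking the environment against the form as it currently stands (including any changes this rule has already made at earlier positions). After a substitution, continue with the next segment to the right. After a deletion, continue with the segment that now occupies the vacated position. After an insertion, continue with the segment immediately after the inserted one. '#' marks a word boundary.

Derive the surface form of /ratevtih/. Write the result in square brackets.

[radfsih]

A Syncope: [ratevtih] → [ratvtih]
B Regressive Voicing Assimilation: [ratvtih] → [radftih]
C t-Assibilation: [radftih] → [radfsih]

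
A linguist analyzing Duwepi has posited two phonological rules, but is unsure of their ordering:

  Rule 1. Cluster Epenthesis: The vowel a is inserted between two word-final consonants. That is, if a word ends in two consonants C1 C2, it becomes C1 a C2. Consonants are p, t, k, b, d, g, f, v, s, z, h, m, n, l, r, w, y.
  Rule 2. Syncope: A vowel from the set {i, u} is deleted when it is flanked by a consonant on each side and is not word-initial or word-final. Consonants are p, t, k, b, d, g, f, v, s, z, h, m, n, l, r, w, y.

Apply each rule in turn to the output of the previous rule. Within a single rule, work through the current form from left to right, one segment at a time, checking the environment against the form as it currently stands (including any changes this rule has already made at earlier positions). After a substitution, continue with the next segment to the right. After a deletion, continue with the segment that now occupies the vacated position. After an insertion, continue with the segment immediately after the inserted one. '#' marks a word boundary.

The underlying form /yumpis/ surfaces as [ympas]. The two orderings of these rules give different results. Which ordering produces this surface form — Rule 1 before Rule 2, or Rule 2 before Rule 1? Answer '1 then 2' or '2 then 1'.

Order 1 then 2:
  1 Cluster Epenthesis: no change — [yumpis]
  2 Syncope: [yumpis] → [ymps]
  result: [ymps]
Order 2 then 1:
  2 Syncope: [yumpis] → [ymps]
  1 Cluster Epenthesis: [ymps] → [ympas]
  result: [ympas]

2 then 1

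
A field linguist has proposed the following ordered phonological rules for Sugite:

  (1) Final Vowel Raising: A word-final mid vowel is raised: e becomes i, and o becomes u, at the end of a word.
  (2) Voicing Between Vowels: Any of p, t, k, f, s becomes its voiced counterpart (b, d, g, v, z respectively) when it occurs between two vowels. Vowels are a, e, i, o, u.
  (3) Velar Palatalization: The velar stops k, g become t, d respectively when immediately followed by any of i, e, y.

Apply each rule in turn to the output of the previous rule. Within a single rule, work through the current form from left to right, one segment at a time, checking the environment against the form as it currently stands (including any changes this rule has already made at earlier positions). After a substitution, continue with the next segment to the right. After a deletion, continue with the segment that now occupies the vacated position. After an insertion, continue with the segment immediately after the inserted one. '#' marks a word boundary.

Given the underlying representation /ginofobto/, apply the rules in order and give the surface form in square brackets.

(1) Final Vowel Raising: [ginofobto] → [ginofobtu]
(2) Voicing Between Vowels: [ginofobtu] → [ginovobtu]
(3) Velar Palatalization: [ginovobtu] → [dinovobtu]

[dinovobtu]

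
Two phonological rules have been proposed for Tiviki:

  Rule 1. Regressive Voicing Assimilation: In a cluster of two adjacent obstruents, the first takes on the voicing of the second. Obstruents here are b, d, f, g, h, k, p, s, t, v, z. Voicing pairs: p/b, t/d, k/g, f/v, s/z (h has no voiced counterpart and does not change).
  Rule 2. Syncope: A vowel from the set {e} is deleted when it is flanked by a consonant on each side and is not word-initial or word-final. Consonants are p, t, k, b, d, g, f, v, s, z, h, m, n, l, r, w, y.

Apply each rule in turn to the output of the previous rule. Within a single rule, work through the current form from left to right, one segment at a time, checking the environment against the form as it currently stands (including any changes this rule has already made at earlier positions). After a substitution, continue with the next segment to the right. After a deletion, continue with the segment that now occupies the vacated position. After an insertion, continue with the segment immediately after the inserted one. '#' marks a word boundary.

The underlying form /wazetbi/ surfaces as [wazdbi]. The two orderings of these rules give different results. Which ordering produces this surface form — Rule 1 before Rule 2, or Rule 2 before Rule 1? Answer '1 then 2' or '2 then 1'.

1 then 2

Order 1 then 2:
  1 Regressive Voicing Assimilation: [wazetbi] → [wazedbi]
  2 Syncope: [wazedbi] → [wazdbi]
  result: [wazdbi]
Order 2 then 1:
  2 Syncope: [wazetbi] → [waztbi]
  1 Regressive Voicing Assimilation: [waztbi] → [wasdbi]
  result: [wasdbi]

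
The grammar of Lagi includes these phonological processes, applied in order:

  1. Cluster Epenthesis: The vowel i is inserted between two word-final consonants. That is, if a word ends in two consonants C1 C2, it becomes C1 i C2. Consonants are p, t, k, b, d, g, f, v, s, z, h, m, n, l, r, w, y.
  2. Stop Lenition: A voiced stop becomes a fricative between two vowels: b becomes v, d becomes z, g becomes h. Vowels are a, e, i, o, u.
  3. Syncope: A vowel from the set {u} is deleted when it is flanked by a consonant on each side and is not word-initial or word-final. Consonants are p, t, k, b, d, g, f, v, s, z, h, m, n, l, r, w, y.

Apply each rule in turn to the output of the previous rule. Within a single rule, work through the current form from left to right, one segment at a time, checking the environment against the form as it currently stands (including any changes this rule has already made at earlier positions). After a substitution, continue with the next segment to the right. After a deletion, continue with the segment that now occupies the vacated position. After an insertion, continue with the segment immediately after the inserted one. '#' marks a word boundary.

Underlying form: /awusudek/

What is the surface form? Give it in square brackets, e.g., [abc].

[awszek]

1 Cluster Epenthesis: no change — [awusudek]
2 Stop Lenition: [awusudek] → [awusuzek]
3 Syncope: [awusuzek] → [awszek]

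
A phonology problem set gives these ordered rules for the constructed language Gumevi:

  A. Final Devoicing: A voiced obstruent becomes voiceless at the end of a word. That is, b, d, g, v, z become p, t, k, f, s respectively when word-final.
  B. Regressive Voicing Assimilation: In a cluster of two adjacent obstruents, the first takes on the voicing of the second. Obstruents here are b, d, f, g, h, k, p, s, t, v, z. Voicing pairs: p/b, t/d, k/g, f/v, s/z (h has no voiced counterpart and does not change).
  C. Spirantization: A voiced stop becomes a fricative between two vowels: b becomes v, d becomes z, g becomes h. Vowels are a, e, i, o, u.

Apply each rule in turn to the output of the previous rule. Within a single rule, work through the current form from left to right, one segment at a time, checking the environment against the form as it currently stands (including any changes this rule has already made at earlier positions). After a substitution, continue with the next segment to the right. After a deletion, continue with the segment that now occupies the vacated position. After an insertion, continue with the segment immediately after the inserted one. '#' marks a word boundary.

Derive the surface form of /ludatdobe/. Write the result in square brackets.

A Final Devoicing: no change — [ludatdobe]
B Regressive Voicing Assimilation: [ludatdobe] → [ludaddobe]
C Spirantization: [ludaddobe] → [luzaddove]

[luzaddove]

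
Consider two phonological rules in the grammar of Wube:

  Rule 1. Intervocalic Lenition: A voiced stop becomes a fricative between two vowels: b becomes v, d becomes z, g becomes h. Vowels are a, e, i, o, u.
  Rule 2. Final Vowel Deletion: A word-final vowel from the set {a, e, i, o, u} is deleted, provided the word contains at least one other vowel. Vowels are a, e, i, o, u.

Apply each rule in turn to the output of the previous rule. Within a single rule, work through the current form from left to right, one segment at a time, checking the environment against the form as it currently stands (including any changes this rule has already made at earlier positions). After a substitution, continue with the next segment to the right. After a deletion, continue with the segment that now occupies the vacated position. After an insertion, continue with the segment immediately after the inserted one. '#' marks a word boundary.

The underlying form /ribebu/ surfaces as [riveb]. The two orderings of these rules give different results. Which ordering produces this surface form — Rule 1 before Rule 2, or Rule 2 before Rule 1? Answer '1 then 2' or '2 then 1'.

2 then 1

Order 1 then 2:
  1 Intervocalic Lenition: [ribebu] → [rivevu]
  2 Final Vowel Deletion: [rivevu] → [rivev]
  result: [rivev]
Order 2 then 1:
  2 Final Vowel Deletion: [ribebu] → [ribeb]
  1 Intervocalic Lenition: [ribeb] → [riveb]
  result: [riveb]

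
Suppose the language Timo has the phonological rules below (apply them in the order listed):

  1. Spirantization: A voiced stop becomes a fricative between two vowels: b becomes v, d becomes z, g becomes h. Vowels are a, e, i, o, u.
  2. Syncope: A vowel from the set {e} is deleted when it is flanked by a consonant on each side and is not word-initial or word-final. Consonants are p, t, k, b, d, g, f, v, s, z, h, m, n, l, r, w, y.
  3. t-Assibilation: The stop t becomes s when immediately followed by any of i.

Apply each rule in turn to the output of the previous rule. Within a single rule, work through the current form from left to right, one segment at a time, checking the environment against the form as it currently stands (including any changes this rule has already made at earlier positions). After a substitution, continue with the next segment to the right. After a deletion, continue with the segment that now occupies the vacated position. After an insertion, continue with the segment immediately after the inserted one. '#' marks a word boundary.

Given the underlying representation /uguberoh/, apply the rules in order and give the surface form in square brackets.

1 Spirantization: [uguberoh] → [uhuveroh]
2 Syncope: [uhuveroh] → [uhuvroh]
3 t-Assibilation: no change — [uhuvroh]

[uhuvroh]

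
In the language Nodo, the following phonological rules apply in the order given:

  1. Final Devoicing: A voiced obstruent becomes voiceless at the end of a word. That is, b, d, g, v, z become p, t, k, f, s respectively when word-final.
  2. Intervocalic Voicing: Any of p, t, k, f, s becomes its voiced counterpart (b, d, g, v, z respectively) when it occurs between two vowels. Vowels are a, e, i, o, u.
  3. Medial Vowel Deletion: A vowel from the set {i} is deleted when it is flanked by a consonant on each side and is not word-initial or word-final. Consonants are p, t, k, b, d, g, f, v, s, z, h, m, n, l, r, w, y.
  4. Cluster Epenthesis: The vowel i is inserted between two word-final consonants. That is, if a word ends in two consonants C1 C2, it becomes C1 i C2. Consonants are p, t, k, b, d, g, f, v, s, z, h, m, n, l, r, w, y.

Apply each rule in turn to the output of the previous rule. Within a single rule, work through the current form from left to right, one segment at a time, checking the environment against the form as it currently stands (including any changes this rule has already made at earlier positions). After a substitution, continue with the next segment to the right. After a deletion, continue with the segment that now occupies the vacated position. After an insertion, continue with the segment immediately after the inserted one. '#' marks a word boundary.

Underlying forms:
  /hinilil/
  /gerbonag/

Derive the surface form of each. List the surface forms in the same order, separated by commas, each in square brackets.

/hinilil/:
  1 Final Devoicing: no change — [hinilil]
  2 Intervocalic Voicing: no change — [hinilil]
  3 Medial Vowel Deletion: [hinilil] → [hnll]
  4 Cluster Epenthesis: [hnll] → [hnlil]
/gerbonag/:
  1 Final Devoicing: [gerbonag] → [gerbonak]
  2 Intervocalic Voicing: no change — [gerbonak]
  3 Medial Vowel Deletion: no change — [gerbonak]
  4 Cluster Epenthesis: no change — [gerbonak]

[hnlil], [gerbonak]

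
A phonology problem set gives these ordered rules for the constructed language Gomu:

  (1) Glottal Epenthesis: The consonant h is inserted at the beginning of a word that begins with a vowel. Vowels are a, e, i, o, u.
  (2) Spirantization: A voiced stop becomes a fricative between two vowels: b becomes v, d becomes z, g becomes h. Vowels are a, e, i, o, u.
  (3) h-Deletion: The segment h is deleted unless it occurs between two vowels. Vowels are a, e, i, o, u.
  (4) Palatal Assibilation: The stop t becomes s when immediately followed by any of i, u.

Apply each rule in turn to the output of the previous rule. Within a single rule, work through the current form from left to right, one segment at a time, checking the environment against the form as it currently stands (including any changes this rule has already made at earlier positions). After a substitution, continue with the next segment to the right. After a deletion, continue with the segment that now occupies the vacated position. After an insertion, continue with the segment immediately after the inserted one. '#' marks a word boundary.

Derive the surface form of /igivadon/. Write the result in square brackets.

[ihivazon]

(1) Glottal Epenthesis: [igivadon] → [higivadon]
(2) Spirantization: [higivadon] → [hihivazon]
(3) h-Deletion: [hihivazon] → [ihivazon]
(4) Palatal Assibilation: no change — [ihivazon]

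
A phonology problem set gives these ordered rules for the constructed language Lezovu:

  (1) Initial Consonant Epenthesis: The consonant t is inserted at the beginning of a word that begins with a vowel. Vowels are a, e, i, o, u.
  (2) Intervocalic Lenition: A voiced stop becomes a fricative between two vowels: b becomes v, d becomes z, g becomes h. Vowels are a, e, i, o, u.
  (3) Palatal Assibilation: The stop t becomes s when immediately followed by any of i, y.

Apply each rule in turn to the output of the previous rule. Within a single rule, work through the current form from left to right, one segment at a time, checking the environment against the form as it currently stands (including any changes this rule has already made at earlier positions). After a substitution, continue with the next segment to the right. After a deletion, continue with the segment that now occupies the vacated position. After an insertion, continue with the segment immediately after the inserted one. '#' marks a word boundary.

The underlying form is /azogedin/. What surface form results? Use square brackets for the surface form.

[tazohezin]

(1) Initial Consonant Epenthesis: [azogedin] → [tazogedin]
(2) Intervocalic Lenition: [tazogedin] → [tazohezin]
(3) Palatal Assibilation: no change — [tazohezin]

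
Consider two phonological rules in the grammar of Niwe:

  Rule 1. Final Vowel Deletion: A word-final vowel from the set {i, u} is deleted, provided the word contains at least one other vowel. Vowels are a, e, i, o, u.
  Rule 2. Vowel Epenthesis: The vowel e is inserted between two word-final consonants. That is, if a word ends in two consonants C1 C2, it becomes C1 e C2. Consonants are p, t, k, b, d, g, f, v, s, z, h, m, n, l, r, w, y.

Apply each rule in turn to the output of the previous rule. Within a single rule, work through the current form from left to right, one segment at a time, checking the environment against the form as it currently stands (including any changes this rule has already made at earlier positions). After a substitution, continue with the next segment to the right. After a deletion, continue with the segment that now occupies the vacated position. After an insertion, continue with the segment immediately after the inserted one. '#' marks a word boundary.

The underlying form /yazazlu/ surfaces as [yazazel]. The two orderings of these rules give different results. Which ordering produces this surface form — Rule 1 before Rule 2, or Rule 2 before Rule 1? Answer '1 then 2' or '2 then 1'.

1 then 2

Order 1 then 2:
  1 Final Vowel Deletion: [yazazlu] → [yazazl]
  2 Vowel Epenthesis: [yazazl] → [yazazel]
  result: [yazazel]
Order 2 then 1:
  2 Vowel Epenthesis: no change — [yazazlu]
  1 Final Vowel Deletion: [yazazlu] → [yazazl]
  result: [yazazl]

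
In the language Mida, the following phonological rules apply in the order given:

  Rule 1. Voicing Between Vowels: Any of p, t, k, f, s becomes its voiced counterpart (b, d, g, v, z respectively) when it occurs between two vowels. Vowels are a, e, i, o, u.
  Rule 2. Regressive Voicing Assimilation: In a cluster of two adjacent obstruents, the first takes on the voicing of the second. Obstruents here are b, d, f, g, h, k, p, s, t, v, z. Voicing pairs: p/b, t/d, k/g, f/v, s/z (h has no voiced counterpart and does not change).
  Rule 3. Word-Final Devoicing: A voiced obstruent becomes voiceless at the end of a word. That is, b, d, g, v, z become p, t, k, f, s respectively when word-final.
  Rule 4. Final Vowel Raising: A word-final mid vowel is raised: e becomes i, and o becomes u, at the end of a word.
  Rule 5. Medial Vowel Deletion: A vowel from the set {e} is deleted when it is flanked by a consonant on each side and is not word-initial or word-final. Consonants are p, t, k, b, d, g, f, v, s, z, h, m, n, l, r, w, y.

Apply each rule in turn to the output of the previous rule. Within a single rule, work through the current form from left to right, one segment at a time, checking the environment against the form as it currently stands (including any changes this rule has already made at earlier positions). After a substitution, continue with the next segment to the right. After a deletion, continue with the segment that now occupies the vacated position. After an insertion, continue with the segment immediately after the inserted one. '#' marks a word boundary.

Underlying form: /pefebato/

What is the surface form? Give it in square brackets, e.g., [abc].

[pvbadu]

Rule 1 Voicing Between Vowels: [pefebato] → [pevebado]
Rule 2 Regressive Voicing Assimilation: no change — [pevebado]
Rule 3 Word-Final Devoicing: no change — [pevebado]
Rule 4 Final Vowel Raising: [pevebado] → [pevebadu]
Rule 5 Medial Vowel Deletion: [pevebadu] → [pvbadu]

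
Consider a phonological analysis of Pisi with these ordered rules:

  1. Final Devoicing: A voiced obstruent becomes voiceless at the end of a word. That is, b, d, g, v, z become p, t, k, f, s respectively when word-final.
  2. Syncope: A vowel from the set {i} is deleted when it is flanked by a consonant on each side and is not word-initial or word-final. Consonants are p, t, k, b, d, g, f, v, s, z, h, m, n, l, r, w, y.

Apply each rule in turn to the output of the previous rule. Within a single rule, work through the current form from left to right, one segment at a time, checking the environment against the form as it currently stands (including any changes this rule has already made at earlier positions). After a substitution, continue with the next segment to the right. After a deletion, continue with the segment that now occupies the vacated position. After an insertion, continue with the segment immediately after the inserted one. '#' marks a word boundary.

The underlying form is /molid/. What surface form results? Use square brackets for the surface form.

1 Final Devoicing: [molid] → [molit]
2 Syncope: [molit] → [molt]

[molt]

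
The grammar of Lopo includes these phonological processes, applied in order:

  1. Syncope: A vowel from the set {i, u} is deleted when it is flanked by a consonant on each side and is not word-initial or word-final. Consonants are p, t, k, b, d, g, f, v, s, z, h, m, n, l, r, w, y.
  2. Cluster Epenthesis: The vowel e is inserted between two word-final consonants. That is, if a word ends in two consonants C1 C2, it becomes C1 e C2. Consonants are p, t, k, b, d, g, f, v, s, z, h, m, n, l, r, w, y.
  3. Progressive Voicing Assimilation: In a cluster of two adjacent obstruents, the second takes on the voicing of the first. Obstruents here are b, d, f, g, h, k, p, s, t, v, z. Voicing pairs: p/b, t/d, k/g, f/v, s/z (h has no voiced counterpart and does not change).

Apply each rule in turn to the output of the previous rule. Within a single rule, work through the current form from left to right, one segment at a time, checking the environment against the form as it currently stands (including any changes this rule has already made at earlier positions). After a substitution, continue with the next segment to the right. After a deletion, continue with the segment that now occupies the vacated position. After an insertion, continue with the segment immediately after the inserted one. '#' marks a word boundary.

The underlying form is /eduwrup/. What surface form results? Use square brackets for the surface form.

1 Syncope: [eduwrup] → [edwrp]
2 Cluster Epenthesis: [edwrp] → [edwrep]
3 Progressive Voicing Assimilation: no change — [edwrep]

[edwrep]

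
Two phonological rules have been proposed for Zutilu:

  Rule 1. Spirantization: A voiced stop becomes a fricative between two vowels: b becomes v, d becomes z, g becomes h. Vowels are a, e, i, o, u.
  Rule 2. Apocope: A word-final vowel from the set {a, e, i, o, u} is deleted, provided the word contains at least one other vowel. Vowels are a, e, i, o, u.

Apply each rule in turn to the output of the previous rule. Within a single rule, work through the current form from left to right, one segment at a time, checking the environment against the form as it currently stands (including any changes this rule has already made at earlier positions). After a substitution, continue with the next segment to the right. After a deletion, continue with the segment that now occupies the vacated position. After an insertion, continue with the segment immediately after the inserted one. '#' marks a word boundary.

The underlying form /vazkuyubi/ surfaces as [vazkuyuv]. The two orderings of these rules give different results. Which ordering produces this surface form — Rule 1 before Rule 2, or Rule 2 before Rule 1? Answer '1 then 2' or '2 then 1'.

Order 1 then 2:
  1 Spirantization: [vazkuyubi] → [vazkuyuvi]
  2 Apocope: [vazkuyuvi] → [vazkuyuv]
  result: [vazkuyuv]
Order 2 then 1:
  2 Apocope: [vazkuyubi] → [vazkuyub]
  1 Spirantization: no change — [vazkuyub]
  result: [vazkuyub]

1 then 2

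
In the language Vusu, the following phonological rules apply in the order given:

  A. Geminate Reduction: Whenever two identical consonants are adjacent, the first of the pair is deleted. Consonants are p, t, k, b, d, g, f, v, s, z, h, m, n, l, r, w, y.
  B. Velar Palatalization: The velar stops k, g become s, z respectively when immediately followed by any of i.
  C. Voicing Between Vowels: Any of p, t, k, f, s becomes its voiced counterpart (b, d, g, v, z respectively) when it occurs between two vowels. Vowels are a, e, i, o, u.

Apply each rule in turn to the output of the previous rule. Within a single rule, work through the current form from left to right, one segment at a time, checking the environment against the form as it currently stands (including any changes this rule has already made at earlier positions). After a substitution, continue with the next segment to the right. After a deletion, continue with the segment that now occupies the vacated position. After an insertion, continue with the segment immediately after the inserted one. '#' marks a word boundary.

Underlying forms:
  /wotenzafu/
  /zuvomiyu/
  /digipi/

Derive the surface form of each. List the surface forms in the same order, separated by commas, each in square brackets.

/wotenzafu/:
  A Geminate Reduction: no change — [wotenzafu]
  B Velar Palatalization: no change — [wotenzafu]
  C Voicing Between Vowels: [wotenzafu] → [wodenzavu]
/zuvomiyu/:
  A Geminate Reduction: no change — [zuvomiyu]
  B Velar Palatalization: no change — [zuvomiyu]
  C Voicing Between Vowels: no change — [zuvomiyu]
/digipi/:
  A Geminate Reduction: no change — [digipi]
  B Velar Palatalization: [digipi] → [dizipi]
  C Voicing Between Vowels: [dizipi] → [dizibi]

[wodenzavu], [zuvomiyu], [dizibi]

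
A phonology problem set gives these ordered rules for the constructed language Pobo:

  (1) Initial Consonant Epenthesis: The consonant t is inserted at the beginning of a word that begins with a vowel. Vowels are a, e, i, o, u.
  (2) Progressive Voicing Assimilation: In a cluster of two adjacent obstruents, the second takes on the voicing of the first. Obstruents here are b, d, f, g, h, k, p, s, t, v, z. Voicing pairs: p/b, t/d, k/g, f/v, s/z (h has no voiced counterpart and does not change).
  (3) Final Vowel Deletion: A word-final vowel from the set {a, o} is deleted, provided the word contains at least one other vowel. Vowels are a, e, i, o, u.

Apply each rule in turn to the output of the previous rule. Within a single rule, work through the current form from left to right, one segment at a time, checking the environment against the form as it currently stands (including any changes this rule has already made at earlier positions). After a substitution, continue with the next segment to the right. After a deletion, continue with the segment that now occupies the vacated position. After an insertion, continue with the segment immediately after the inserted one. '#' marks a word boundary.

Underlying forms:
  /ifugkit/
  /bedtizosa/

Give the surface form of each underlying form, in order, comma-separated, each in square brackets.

/ifugkit/:
  (1) Initial Consonant Epenthesis: [ifugkit] → [tifugkit]
  (2) Progressive Voicing Assimilation: [tifugkit] → [tifuggit]
  (3) Final Vowel Deletion: no change — [tifuggit]
/bedtizosa/:
  (1) Initial Consonant Epenthesis: no change — [bedtizosa]
  (2) Progressive Voicing Assimilation: [bedtizosa] → [beddizosa]
  (3) Final Vowel Deletion: [beddizosa] → [beddizos]

[tifuggit], [beddizos]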